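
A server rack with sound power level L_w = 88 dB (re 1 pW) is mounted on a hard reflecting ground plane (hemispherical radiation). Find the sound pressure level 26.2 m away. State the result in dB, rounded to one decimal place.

51.7 dB

The power spreads over a hemisphere of area 2π·r², so L_p = L_w − 10·log₁₀(2π·r²).
2π·r² = 4313 m², 10·log₁₀ of that is 36.348 dB.
L_p = 88 − 36.348 = 51.65 dB.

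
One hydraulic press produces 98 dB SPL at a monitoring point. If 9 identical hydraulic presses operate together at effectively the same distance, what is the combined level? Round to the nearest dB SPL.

L_total = L₁ + 10·log₁₀ N for N identical incoherent sources.
L_total = 98 + 10·log₁₀(9) = 98 + 9.542 = 107.54 dB SPL.

108 dB SPL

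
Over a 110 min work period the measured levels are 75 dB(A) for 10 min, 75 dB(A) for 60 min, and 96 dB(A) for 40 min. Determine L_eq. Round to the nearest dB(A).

Weight each interval's intensity by its duration and average over T = 110 min:
Σ tᵢ·10^(Lᵢ/10) = 10·10^(75/10) + 60·10^(75/10) + 40·10^(96/10) = 1.615e+11.
L_eq = 10·log₁₀(1.615e+11/110) = 91.67 dB(A).

92 dB(A)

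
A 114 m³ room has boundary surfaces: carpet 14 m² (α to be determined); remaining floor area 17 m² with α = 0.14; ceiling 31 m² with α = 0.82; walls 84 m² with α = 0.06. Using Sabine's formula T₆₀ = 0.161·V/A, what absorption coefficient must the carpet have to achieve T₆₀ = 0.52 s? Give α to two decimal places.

A = 0.161·V/T₆₀ = 0.161·114/0.52 = 35.30 m² sabins.
Absorption from the other surfaces = 17·0.14 + 31·0.82 + 84·0.06 = 32.84 m², so the carpet must supply 2.46 m² over 14 m².
α = 2.46/14 = 0.175.

0.18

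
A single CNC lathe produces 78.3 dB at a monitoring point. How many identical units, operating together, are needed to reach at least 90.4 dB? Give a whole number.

Need L₁ + 10·log₁₀ N ≥ 90.4, i.e. log₁₀ N ≥ 1.21.
N ≥ 10^(12.1/10) = 16.218, so N = 17.

17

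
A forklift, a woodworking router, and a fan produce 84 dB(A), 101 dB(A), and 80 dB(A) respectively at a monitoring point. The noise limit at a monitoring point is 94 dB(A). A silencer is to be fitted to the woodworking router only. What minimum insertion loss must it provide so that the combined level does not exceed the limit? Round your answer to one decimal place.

7.7 dB

Fixed contribution from the other sources: Σ 10^(L/10) = 10^(84/10) + 10^(80/10) = 3.512e+08 (85.46 dB(A)).
The limit corresponds to 10^(94/10) = 2.512e+09; subtracting the fixed part leaves 2.161e+09 for the woodworking router, i.e. 93.35 dB(A).
So the woodworking router must be reduced from 101 to 93.35 dB(A): IL = 7.65 dB.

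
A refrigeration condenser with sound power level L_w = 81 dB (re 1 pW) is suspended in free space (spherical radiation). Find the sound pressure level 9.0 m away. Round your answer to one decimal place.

50.9 dB

L_p = L_w − 10·log₁₀(4π·r²) with r = 9.0 m.
4π·r² = 1018 m², 10·log₁₀ of that is 30.077 dB.
L_p = 81 − 30.077 = 50.92 dB.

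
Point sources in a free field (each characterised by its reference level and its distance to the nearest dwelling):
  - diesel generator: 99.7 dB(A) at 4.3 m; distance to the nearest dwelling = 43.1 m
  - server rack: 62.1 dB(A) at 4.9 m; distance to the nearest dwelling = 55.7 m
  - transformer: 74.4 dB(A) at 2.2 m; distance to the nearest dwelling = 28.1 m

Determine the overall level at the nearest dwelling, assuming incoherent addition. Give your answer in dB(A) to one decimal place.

79.7 dB(A)

First find each source's level at the receiver (point-source: −20·log₁₀(r/r_ref)), then combine on an intensity basis.
diesel generator: 99.7 − 20·log₁₀(43.1/4.3) = 99.7 − 20.02 = 79.68 dB(A).
server rack: 62.1 − 20·log₁₀(55.7/4.9) = 62.1 − 21.11 = 40.99 dB(A).
transformer: 74.4 − 20·log₁₀(28.1/2.2) = 74.4 − 22.13 = 52.27 dB(A).
Σ 10^(L/10) = 9.307e+07 → L_total = 10·log₁₀(9.307e+07) = 79.69 dB(A).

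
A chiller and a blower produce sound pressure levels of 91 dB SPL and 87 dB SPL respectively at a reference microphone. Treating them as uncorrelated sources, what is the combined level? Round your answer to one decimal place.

92.5 dB SPL

Incoherent sources combine by intensity addition: L_total = 10·log₁₀(Σ 10^(L_i/10)).
Σ 10^(L/10) = 10^(91/10) + 10^(87/10) = 1.760e+09.
L_total = 10·log₁₀(1.760e+09) = 92.46 dB SPL.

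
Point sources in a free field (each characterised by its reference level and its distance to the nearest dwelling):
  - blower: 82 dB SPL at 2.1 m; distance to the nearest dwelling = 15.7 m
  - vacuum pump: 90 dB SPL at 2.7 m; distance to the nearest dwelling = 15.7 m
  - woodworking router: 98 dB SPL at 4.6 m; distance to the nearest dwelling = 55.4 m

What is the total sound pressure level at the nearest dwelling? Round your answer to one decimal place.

78.8 dB SPL

Propagate each source to the receiver with L = L_ref − 20·log₁₀(r/r_ref), then add intensities.
blower: 82 − 20·log₁₀(15.7/2.1) = 82 − 17.47 = 64.53 dB SPL.
vacuum pump: 90 − 20·log₁₀(15.7/2.7) = 90 − 15.29 = 74.71 dB SPL.
woodworking router: 98 − 20·log₁₀(55.4/4.6) = 98 − 21.62 = 76.38 dB SPL.
Σ 10^(L/10) = 7.591e+07 → L_total = 10·log₁₀(7.591e+07) = 78.80 dB SPL.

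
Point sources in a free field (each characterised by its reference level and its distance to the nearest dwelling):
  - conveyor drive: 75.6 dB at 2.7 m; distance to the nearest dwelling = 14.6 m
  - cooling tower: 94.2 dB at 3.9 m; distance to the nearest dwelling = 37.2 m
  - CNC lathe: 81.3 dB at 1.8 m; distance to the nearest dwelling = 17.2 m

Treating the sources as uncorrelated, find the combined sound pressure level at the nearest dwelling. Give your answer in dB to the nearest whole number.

Apply inverse-square spreading to bring every level to the receiver, then sum 10^(L/10).
conveyor drive: 75.6 − 20·log₁₀(14.6/2.7) = 75.6 − 14.66 = 60.94 dB.
cooling tower: 94.2 − 20·log₁₀(37.2/3.9) = 94.2 − 19.59 = 74.61 dB.
CNC lathe: 81.3 − 20·log₁₀(17.2/1.8) = 81.3 − 19.61 = 61.69 dB.
Σ 10^(L/10) = 3.163e+07 → L_total = 10·log₁₀(3.163e+07) = 75.00 dB.

75 dB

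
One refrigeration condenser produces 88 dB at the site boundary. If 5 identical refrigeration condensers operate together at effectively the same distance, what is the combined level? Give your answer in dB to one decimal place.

N identical incoherent sources raise the level by 10·log₁₀ N.
L_total = 88 + 10·log₁₀(5) = 88 + 6.990 = 94.99 dB.

95.0 dB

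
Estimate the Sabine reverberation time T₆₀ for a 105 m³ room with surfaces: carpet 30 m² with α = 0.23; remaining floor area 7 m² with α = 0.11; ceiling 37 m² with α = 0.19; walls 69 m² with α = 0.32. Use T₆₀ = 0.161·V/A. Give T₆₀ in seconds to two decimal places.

0.46 s

A = Σ Sᵢαᵢ = 30·0.23 + 7·0.11 + 37·0.19 + 69·0.32 = 36.78 m².
T₆₀ = 0.161 × 105 / 36.78 = 0.460 s.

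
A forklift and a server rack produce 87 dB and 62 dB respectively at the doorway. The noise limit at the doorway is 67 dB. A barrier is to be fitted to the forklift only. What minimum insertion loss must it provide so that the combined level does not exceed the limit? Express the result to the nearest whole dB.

Everything except the forklift sums to 10^(62/10) = 1.585e+06 in linear terms, 62.00 dB.
The limit corresponds to 10^(67/10) = 5.012e+06; subtracting the fixed part leaves 3.427e+06 for the forklift, i.e. 65.35 dB.
So the forklift must be reduced from 87 to 65.35 dB: IL = 21.65 dB.

22 dB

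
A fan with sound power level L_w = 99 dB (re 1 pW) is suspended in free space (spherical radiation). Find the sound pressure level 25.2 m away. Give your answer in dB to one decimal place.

L_p = L_w − 10·log₁₀(4π·r²) with r = 25.2 m.
4π·r² = 7980 m², 10·log₁₀ of that is 39.020 dB.
L_p = 99 − 39.020 = 59.98 dB.

60.0 dB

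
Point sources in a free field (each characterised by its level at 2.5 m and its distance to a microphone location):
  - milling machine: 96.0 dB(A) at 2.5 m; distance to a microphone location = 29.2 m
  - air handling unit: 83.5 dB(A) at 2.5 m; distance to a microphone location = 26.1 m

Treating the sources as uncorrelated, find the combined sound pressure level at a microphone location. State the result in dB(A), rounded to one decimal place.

Apply inverse-square spreading to bring every level to the receiver, then sum 10^(L/10).
milling machine: 96.0 − 20·log₁₀(29.2/2.5) = 96.0 − 21.35 = 74.65 dB(A).
air handling unit: 83.5 − 20·log₁₀(26.1/2.5) = 83.5 − 20.37 = 63.13 dB(A).
Σ 10^(L/10) = 3.124e+07 → L_total = 10·log₁₀(3.124e+07) = 74.95 dB(A).

74.9 dB(A)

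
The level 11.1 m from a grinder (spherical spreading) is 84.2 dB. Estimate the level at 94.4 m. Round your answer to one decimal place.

Point-source attenuation: ΔL = 20·log₁₀(r₂/r₁) = 20·log₁₀(94.4/11.1) = 18.593 dB.
L₂ = 84.2 − 20·log₁₀(94.4/11.1) = 84.2 − 18.593 = 65.61 dB.

65.6 dB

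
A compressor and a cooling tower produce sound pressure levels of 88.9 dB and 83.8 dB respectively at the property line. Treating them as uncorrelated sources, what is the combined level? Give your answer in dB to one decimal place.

90.1 dB

Incoherent sources combine by intensity addition: L_total = 10·log₁₀(Σ 10^(L_i/10)).
Σ 10^(L/10) = 10^(88.9/10) + 10^(83.8/10) = 1.016e+09.
L_total = 10·log₁₀(1.016e+09) = 90.07 dB.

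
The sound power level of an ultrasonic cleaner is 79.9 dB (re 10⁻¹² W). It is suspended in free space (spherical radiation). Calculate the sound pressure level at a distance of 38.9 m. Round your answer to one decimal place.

L_p = L_w − 10·log₁₀(4π·r²) with r = 38.9 m.
4π·r² = 1.902e+04 m², 10·log₁₀ of that is 42.791 dB.
L_p = 79.9 − 42.791 = 37.11 dB.

37.1 dB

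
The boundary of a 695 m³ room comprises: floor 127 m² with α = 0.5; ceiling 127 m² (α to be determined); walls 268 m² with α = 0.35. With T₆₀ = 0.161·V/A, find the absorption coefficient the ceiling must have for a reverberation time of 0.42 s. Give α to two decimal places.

0.86

Required total absorption A = 0.161·695/0.42 = 266.42 m².
Absorption from the other surfaces = 127·0.5 + 268·0.35 = 157.30 m², so the ceiling must supply 109.12 m² over 127 m².
α = 109.12/127 = 0.859.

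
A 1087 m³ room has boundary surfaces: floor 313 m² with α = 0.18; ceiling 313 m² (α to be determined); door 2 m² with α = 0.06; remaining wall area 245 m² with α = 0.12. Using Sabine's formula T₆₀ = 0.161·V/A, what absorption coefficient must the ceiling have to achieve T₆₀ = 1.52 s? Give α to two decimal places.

From T₆₀ = 0.161·V/A, the target T₆₀ = 1.52 s needs A = 0.161·1087/1.52 = 115.14 m².
Absorption from the other surfaces = 313·0.18 + 2·0.06 + 245·0.12 = 85.86 m², so the ceiling must supply 29.28 m² over 313 m².
α = 29.28/313 = 0.094.

0.09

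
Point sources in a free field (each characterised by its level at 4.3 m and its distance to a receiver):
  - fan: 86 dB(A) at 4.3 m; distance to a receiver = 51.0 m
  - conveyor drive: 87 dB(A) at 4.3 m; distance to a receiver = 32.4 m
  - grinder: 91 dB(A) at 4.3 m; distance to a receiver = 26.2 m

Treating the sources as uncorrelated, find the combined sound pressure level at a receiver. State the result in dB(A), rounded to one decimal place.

76.6 dB(A)

Apply inverse-square spreading to bring every level to the receiver, then sum 10^(L/10).
fan: 86 − 20·log₁₀(51.0/4.3) = 86 − 21.48 = 64.52 dB(A).
conveyor drive: 87 − 20·log₁₀(32.4/4.3) = 87 − 17.54 = 69.46 dB(A).
grinder: 91 − 20·log₁₀(26.2/4.3) = 91 − 15.70 = 75.30 dB(A).
Σ 10^(L/10) = 4.557e+07 → L_total = 10·log₁₀(4.557e+07) = 76.59 dB(A).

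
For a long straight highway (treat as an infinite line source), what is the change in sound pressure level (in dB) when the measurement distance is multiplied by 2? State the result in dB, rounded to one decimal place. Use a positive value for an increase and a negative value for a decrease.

Line-source spreading: ΔL = −10·log₁₀(r₂/r₁).
ΔL = −10·log₁₀(2) = -3.01 dB.

-3.0 dB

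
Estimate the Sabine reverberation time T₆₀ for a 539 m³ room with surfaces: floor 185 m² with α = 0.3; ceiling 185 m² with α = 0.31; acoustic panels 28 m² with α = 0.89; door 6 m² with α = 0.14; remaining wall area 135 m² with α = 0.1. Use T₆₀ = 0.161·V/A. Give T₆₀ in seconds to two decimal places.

0.57 s

Total absorption A = 185·0.3 + 185·0.31 + 28·0.89 + 6·0.14 + 135·0.1 = 152.11 m² sabins.
T₆₀ = 0.161·V/A = 0.161·539/152.11 = 0.571 s.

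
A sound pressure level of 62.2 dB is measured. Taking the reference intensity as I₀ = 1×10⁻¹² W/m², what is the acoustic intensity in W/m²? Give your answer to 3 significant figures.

1.66e-06 W/m²

I/I₀ = 10^(62.2/10) = 1.66e+06, so I = 1.66e+06 × 10⁻¹² W/m².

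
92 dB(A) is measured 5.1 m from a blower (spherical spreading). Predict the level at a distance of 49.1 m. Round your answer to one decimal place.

Point-source attenuation: ΔL = 20·log₁₀(r₂/r₁) = 20·log₁₀(49.1/5.1) = 19.670 dB.
L₂ = 92 − 20·log₁₀(49.1/5.1) = 92 − 19.670 = 72.33 dB(A).

72.3 dB(A)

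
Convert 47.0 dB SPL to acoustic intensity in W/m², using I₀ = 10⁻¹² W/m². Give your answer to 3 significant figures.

5.01e-08 W/m²

L = 10·log₁₀(I/I₀) ⇒ I = I₀·10^(L/10) = 10⁻¹² × 10^4.70.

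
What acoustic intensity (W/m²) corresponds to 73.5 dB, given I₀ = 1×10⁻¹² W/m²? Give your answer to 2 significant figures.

2.2e-05 W/m²

L = 10·log₁₀(I/I₀) ⇒ I = I₀·10^(L/10) = 10⁻¹² × 10^7.35.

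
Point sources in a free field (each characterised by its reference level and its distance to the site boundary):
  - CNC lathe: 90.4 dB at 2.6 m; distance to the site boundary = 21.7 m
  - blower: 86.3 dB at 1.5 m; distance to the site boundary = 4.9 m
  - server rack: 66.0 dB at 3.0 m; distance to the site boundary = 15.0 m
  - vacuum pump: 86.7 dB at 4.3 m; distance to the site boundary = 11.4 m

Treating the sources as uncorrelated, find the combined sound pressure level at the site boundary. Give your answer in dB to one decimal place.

First find each source's level at the receiver (point-source: −20·log₁₀(r/r_ref)), then combine on an intensity basis.
CNC lathe: 90.4 − 20·log₁₀(21.7/2.6) = 90.4 − 18.43 = 71.97 dB.
blower: 86.3 − 20·log₁₀(4.9/1.5) = 86.3 − 10.28 = 76.02 dB.
server rack: 66.0 − 20·log₁₀(15.0/3.0) = 66.0 − 13.98 = 52.02 dB.
vacuum pump: 86.7 − 20·log₁₀(11.4/4.3) = 86.7 − 8.47 = 78.23 dB.
Σ 10^(L/10) = 1.224e+08 → L_total = 10·log₁₀(1.224e+08) = 80.88 dB.

80.9 dB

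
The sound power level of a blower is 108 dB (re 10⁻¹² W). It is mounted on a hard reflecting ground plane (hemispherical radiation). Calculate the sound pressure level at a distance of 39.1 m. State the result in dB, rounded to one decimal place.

68.2 dB

Free-field hemispherical radiation: L_p = L_w − 10·log₁₀(2π·r²), r = 39.1 m.
2π·r² = 9606 m², 10·log₁₀ of that is 39.825 dB.
L_p = 108 − 39.825 = 68.17 dB.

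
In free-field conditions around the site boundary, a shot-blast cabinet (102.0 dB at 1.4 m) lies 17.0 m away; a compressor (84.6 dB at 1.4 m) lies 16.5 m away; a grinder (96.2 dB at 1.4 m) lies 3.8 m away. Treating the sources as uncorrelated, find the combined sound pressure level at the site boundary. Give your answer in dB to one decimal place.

88.3 dB

Apply inverse-square spreading to bring every level to the receiver, then sum 10^(L/10).
shot-blast cabinet: 102.0 − 20·log₁₀(17.0/1.4) = 102.0 − 21.69 = 80.31 dB.
compressor: 84.6 − 20·log₁₀(16.5/1.4) = 84.6 − 21.43 = 63.17 dB.
grinder: 96.2 − 20·log₁₀(3.8/1.4) = 96.2 − 8.67 = 87.53 dB.
Σ 10^(L/10) = 6.754e+08 → L_total = 10·log₁₀(6.754e+08) = 88.30 dB.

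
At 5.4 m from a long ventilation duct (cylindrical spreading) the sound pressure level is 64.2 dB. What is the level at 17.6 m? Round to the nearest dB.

Cylindrical spreading from a line source gives a 10·log₁₀(r₂/r₁) drop.
L₂ = 64.2 − 10·log₁₀(17.6/5.4) = 64.2 − 5.131 = 59.07 dB.

59 dB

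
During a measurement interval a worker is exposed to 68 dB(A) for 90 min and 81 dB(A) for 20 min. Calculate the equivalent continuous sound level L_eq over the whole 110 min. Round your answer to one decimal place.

The energy average is taken in the linear domain: L_eq = 10·log₁₀[(Σ tᵢ·10^(Lᵢ/10))/T], T = 110 min.
Σ tᵢ·10^(Lᵢ/10) = 90·10^(68/10) + 20·10^(81/10) = 3.086e+09.
L_eq = 10·log₁₀(3.086e+09/110) = 74.48 dB(A).

74.5 dB(A)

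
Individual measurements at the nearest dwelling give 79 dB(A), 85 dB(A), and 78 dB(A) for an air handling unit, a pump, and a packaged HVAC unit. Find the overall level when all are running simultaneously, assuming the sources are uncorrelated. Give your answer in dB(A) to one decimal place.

For uncorrelated sources the intensities add, so convert each level to linear form, sum, and take 10·log₁₀ of the total.
Σ 10^(L/10) = 10^(79/10) + 10^(85/10) + 10^(78/10) = 4.588e+08.
L_total = 10·log₁₀(4.588e+08) = 86.62 dB(A).

86.6 dB(A)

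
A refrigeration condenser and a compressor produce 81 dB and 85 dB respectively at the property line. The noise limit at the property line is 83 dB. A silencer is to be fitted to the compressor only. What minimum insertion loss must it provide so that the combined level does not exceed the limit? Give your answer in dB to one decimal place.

6.3 dB

Everything except the compressor sums to 10^(81/10) = 1.259e+08 in linear terms, 81.00 dB.
To meet 83 dB overall, the treated compressor may contribute at most 10^(83/10) − 1.259e+08 = 7.363e+07, i.e. 78.67 dB.
Required insertion loss = 85 − 78.67 = 6.33 dB.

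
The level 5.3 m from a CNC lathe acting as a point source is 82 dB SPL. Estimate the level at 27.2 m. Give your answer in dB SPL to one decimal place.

Spherical spreading from a point source gives a 20·log₁₀(r₂/r₁) drop.
L₂ = 82 − 20·log₁₀(27.2/5.3) = 82 − 14.206 = 67.79 dB SPL.

67.8 dB SPL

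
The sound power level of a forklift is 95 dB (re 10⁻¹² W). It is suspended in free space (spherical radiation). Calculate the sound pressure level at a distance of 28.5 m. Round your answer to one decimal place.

L_p = L_w − 10·log₁₀(4π·r²) with r = 28.5 m.
4π·r² = 1.021e+04 m², 10·log₁₀ of that is 40.089 dB.
L_p = 95 − 40.089 = 54.91 dB.

54.9 dB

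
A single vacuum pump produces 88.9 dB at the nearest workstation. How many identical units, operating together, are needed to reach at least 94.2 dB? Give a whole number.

4

The shortfall is 94.2 − 88.9 = 5.3 dB, and N units add 10·log₁₀ N, so need 10·log₁₀ N ≥ 5.3.
N ≥ 10^(5.3/10) = 3.388, so N = 4.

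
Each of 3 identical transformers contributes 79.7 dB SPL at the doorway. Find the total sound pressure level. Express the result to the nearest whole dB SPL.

With 3 equal, uncorrelated contributions the intensity is 3× that of one unit, giving a rise of 10·log₁₀ 3.
L_total = 79.7 + 10·log₁₀(3) = 79.7 + 4.771 = 84.47 dB SPL.

84 dB SPL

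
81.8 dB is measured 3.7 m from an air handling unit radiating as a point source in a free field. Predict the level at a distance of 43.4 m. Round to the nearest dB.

Spherical spreading from a point source gives a 20·log₁₀(r₂/r₁) drop.
L₂ = 81.8 − 20·log₁₀(43.4/3.7) = 81.8 − 21.386 = 60.41 dB.

60 dB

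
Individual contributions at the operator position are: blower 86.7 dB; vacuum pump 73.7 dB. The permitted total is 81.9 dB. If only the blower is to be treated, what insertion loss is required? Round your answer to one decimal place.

5.5 dB

Fixed contribution from the other source: Σ 10^(L/10) = 10^(73.7/10) = 2.344e+07 (73.70 dB).
The limit corresponds to 10^(81.9/10) = 1.549e+08; subtracting the fixed part leaves 1.314e+08 for the blower, i.e. 81.19 dB.
Required insertion loss = 86.7 − 81.19 = 5.51 dB.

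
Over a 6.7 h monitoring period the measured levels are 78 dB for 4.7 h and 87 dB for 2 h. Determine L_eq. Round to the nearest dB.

The energy average is taken in the linear domain: L_eq = 10·log₁₀[(Σ tᵢ·10^(Lᵢ/10))/T], T = 6.7 h.
Σ tᵢ·10^(Lᵢ/10) = 4.7·10^(78/10) + 2·10^(87/10) = 1.299e+09.
L_eq = 10·log₁₀(1.299e+09/6.7) = 82.88 dB.

83 dB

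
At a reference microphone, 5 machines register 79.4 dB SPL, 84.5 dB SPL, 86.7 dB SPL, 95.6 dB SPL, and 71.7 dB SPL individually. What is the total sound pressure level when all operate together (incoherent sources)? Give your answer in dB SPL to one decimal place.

Incoherent sources combine by intensity addition: L_total = 10·log₁₀(Σ 10^(L_i/10)).
Σ 10^(L/10) = 10^(79.4/10) + 10^(84.5/10) + 10^(86.7/10) + 10^(95.6/10) + 10^(71.7/10) = 4.482e+09.
L_total = 10·log₁₀(4.482e+09) = 96.51 dB SPL.

96.5 dB SPL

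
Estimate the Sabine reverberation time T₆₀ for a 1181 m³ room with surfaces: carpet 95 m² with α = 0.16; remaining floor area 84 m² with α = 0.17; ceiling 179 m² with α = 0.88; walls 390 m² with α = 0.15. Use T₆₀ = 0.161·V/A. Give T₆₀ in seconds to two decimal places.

Summing Sᵢαᵢ: 95·0.16 + 84·0.17 + 179·0.88 + 390·0.15 = 245.50 m².
T₆₀ = 0.161·V/A = 0.161·1181/245.50 = 0.775 s.

0.77 s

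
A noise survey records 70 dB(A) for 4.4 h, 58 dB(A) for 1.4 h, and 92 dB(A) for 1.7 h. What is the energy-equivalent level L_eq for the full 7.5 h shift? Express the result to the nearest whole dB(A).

Weight each interval's intensity by its duration and average over T = 7.5 h:
Σ tᵢ·10^(Lᵢ/10) = 4.4·10^(70/10) + 1.4·10^(58/10) + 1.7·10^(92/10) = 2.739e+09.
L_eq = 10·log₁₀(2.739e+09/7.5) = 85.63 dB(A).

86 dB(A)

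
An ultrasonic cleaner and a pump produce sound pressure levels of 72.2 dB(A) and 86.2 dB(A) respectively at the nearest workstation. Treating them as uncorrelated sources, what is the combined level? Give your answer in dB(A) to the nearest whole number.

Incoherent sources combine by intensity addition: L_total = 10·log₁₀(Σ 10^(L_i/10)).
Σ 10^(L/10) = 10^(72.2/10) + 10^(86.2/10) = 4.335e+08.
L_total = 10·log₁₀(4.335e+08) = 86.37 dB(A).

86 dB(A)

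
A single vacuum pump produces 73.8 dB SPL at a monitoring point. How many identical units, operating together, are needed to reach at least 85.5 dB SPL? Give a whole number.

15

The shortfall is 85.5 − 73.8 = 11.7 dB, and N units add 10·log₁₀ N, so need 10·log₁₀ N ≥ 11.7.
N ≥ 10^(11.7/10) = 14.791, so N = 15.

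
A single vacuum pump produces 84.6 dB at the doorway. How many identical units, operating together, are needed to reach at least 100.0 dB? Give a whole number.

Need L₁ + 10·log₁₀ N ≥ 100.0, i.e. log₁₀ N ≥ 1.54.
N ≥ 10^(15.4/10) = 34.674, so N = 35.

35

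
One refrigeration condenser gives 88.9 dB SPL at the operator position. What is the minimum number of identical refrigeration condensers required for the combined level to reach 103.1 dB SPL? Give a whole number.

27

Need L₁ + 10·log₁₀ N ≥ 103.1, i.e. log₁₀ N ≥ 1.42.
N ≥ 10^(14.2/10) = 26.303, so N = 27.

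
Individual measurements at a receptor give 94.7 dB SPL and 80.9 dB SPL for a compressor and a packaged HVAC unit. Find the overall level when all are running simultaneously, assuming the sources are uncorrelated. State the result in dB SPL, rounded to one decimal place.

94.9 dB SPL

For uncorrelated sources the intensities add, so convert each level to linear form, sum, and take 10·log₁₀ of the total.
Σ 10^(L/10) = 10^(94.7/10) + 10^(80.9/10) = 3.074e+09.
L_total = 10·log₁₀(3.074e+09) = 94.88 dB SPL.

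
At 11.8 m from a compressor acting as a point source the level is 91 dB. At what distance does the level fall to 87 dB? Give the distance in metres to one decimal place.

Point-source spreading drops the level by 20·log₁₀(r₂/r₁); inverting, r₂/r₁ = 10^(ΔL/20).
r₂ = 11.8·10^((91−87)/20) = 11.8·10^(4.0/20) = 18.70 m.

18.7 m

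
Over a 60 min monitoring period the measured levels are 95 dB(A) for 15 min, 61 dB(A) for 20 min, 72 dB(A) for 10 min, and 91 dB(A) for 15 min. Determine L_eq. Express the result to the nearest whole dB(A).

90 dB(A)

The energy average is taken in the linear domain: L_eq = 10·log₁₀[(Σ tᵢ·10^(Lᵢ/10))/T], T = 60 min.
Σ tᵢ·10^(Lᵢ/10) = 15·10^(95/10) + 20·10^(61/10) + 10·10^(72/10) + 15·10^(91/10) = 6.650e+10.
L_eq = 10·log₁₀(6.650e+10/60) = 90.45 dB(A).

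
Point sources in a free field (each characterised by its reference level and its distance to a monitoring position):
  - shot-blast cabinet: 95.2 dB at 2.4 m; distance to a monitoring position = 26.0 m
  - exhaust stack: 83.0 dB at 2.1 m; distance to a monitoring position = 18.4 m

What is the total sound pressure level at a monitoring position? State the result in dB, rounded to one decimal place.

First find each source's level at the receiver (point-source: −20·log₁₀(r/r_ref)), then combine on an intensity basis.
shot-blast cabinet: 95.2 − 20·log₁₀(26.0/2.4) = 95.2 − 20.70 = 74.50 dB.
exhaust stack: 83.0 − 20·log₁₀(18.4/2.1) = 83.0 − 18.85 = 64.15 dB.
Σ 10^(L/10) = 3.081e+07 → L_total = 10·log₁₀(3.081e+07) = 74.89 dB.

74.9 dB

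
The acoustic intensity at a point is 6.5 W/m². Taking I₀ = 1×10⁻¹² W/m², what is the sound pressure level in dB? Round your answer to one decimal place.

128.1 dB

I/I₀ = 6.5/10⁻¹² = 6.5×10^12, and L = 10·log₁₀(I/I₀).
L = 10·(0.8129 + 12) = 128.13 dB.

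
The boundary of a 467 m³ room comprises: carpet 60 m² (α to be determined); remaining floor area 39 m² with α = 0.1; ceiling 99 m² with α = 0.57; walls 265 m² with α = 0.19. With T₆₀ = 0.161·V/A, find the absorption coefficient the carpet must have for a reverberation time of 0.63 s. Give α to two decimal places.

A = 0.161·V/T₆₀ = 0.161·467/0.63 = 119.34 m² sabins.
Absorption from the other surfaces = 39·0.1 + 99·0.57 + 265·0.19 = 110.68 m², so the carpet must supply 8.66 m² over 60 m².
α = 8.66/60 = 0.144.

0.14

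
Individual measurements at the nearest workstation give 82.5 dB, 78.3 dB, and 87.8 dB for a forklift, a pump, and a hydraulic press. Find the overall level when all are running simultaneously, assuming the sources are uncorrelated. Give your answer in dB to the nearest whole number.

89 dB

Incoherent sources combine by intensity addition: L_total = 10·log₁₀(Σ 10^(L_i/10)).
Σ 10^(L/10) = 10^(82.5/10) + 10^(78.3/10) + 10^(87.8/10) = 8.480e+08.
L_total = 10·log₁₀(8.480e+08) = 89.28 dB.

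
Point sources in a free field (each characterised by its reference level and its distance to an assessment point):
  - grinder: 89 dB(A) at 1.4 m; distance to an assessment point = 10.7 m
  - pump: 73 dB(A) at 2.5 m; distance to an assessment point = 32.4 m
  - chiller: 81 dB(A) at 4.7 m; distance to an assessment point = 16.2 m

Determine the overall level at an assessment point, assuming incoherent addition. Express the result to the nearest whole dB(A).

74 dB(A)

Apply inverse-square spreading to bring every level to the receiver, then sum 10^(L/10).
grinder: 89 − 20·log₁₀(10.7/1.4) = 89 − 17.67 = 71.33 dB(A).
pump: 73 − 20·log₁₀(32.4/2.5) = 73 − 22.25 = 50.75 dB(A).
chiller: 81 − 20·log₁₀(16.2/4.7) = 81 − 10.75 = 70.25 dB(A).
Σ 10^(L/10) = 2.431e+07 → L_total = 10·log₁₀(2.431e+07) = 73.86 dB(A).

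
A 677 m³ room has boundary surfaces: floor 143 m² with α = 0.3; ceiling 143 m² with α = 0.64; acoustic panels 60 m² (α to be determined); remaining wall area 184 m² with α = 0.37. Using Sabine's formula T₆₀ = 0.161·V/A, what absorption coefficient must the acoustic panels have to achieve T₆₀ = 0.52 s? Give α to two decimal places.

Required total absorption A = 0.161·677/0.52 = 209.61 m².
Absorption from the other surfaces = 143·0.3 + 143·0.64 + 184·0.37 = 202.50 m², so the acoustic panels must supply 7.11 m² over 60 m².
α = 7.11/60 = 0.118.

0.12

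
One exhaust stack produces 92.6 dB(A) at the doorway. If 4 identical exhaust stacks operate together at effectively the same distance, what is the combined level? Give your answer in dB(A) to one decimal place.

98.6 dB(A)

N identical incoherent sources raise the level by 10·log₁₀ N.
L_total = 92.6 + 10·log₁₀(4) = 92.6 + 6.021 = 98.62 dB(A).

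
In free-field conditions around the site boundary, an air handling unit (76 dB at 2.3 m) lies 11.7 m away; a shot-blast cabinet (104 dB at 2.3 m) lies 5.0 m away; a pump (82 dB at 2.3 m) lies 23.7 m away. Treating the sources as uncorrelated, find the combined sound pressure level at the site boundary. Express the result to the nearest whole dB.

97 dB

First find each source's level at the receiver (point-source: −20·log₁₀(r/r_ref)), then combine on an intensity basis.
air handling unit: 76 − 20·log₁₀(11.7/2.3) = 76 − 14.13 = 61.87 dB.
shot-blast cabinet: 104 − 20·log₁₀(5.0/2.3) = 104 − 6.74 = 97.26 dB.
pump: 82 − 20·log₁₀(23.7/2.3) = 82 − 20.26 = 61.74 dB.
Σ 10^(L/10) = 5.318e+09 → L_total = 10·log₁₀(5.318e+09) = 97.26 dB.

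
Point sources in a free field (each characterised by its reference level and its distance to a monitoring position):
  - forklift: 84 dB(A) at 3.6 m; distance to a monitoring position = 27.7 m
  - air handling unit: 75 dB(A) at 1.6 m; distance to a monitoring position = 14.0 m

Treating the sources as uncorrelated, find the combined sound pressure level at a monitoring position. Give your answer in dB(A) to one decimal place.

Propagate each source to the receiver with L = L_ref − 20·log₁₀(r/r_ref), then add intensities.
forklift: 84 − 20·log₁₀(27.7/3.6) = 84 − 17.72 = 66.28 dB(A).
air handling unit: 75 − 20·log₁₀(14.0/1.6) = 75 − 18.84 = 56.16 dB(A).
Σ 10^(L/10) = 4.656e+06 → L_total = 10·log₁₀(4.656e+06) = 66.68 dB(A).

66.7 dB(A)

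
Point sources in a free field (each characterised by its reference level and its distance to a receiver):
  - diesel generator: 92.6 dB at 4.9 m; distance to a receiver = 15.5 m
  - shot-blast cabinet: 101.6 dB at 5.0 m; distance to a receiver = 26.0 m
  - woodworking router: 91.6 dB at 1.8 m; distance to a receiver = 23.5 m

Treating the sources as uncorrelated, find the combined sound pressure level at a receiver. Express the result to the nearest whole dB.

89 dB

First find each source's level at the receiver (point-source: −20·log₁₀(r/r_ref)), then combine on an intensity basis.
diesel generator: 92.6 − 20·log₁₀(15.5/4.9) = 92.6 − 10.00 = 82.60 dB.
shot-blast cabinet: 101.6 − 20·log₁₀(26.0/5.0) = 101.6 − 14.32 = 87.28 dB.
woodworking router: 91.6 − 20·log₁₀(23.5/1.8) = 91.6 − 22.32 = 69.28 dB.
Σ 10^(L/10) = 7.249e+08 → L_total = 10·log₁₀(7.249e+08) = 88.60 dB.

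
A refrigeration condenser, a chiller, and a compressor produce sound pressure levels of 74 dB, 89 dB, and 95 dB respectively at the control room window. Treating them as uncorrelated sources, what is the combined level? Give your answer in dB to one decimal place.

96.0 dB

For uncorrelated sources the intensities add, so convert each level to linear form, sum, and take 10·log₁₀ of the total.
Σ 10^(L/10) = 10^(74/10) + 10^(89/10) + 10^(95/10) = 3.982e+09.
L_total = 10·log₁₀(3.982e+09) = 96.00 dB.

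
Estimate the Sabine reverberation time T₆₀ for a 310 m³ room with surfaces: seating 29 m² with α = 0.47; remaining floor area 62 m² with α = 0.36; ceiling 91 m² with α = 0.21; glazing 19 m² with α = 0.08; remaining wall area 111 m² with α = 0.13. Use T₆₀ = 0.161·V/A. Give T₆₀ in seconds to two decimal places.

0.70 s

A = Σ Sᵢαᵢ = 29·0.47 + 62·0.36 + 91·0.21 + 19·0.08 + 111·0.13 = 71.01 m².
T₆₀ = 0.161·V/A = 0.161·310/71.01 = 0.703 s.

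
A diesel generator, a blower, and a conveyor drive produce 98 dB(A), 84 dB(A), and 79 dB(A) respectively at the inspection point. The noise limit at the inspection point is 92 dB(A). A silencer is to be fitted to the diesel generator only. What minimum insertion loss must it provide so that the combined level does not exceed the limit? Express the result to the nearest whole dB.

7 dB

Everything except the diesel generator sums to 10^(84/10) + 10^(79/10) = 3.306e+08 in linear terms, 85.19 dB(A).
To meet 92 dB(A) overall, the treated diesel generator may contribute at most 10^(92/10) − 3.306e+08 = 1.254e+09, i.e. 90.98 dB(A).
Required insertion loss = 98 − 90.98 = 7.02 dB.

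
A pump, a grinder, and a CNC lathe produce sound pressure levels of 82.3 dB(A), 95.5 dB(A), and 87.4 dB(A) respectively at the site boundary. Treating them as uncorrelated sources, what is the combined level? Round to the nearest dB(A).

96 dB(A)

For uncorrelated sources the intensities add, so convert each level to linear form, sum, and take 10·log₁₀ of the total.
Σ 10^(L/10) = 10^(82.3/10) + 10^(95.5/10) + 10^(87.4/10) = 4.267e+09.
L_total = 10·log₁₀(4.267e+09) = 96.30 dB(A).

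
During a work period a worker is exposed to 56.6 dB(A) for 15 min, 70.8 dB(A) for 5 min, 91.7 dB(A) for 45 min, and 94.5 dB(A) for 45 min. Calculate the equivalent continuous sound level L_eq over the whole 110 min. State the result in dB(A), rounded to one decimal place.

92.5 dB(A)

Weight each interval's intensity by its duration and average over T = 110 min:
Σ tᵢ·10^(Lᵢ/10) = 15·10^(56.6/10) + 5·10^(70.8/10) + 45·10^(91.7/10) + 45·10^(94.5/10) = 1.935e+11.
L_eq = 10·log₁₀(1.935e+11/110) = 92.45 dB(A).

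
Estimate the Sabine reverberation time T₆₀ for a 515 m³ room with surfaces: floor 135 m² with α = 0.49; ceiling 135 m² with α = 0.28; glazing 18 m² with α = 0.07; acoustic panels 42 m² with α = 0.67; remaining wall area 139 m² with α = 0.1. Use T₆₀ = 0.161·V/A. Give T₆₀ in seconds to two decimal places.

A = Σ Sᵢαᵢ = 135·0.49 + 135·0.28 + 18·0.07 + 42·0.67 + 139·0.1 = 147.25 m².
T₆₀ = 0.161·V/A = 0.161·515/147.25 = 0.563 s.

0.56 s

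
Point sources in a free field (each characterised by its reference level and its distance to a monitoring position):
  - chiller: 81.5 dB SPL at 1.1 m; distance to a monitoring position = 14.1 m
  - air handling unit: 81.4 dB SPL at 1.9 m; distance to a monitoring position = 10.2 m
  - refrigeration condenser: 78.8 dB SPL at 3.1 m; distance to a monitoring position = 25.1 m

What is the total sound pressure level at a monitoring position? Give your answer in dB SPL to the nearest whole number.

Apply inverse-square spreading to bring every level to the receiver, then sum 10^(L/10).
chiller: 81.5 − 20·log₁₀(14.1/1.1) = 81.5 − 22.16 = 59.34 dB SPL.
air handling unit: 81.4 − 20·log₁₀(10.2/1.9) = 81.4 − 14.60 = 66.80 dB SPL.
refrigeration condenser: 78.8 − 20·log₁₀(25.1/3.1) = 78.8 − 18.17 = 60.63 dB SPL.
Σ 10^(L/10) = 6.806e+06 → L_total = 10·log₁₀(6.806e+06) = 68.33 dB SPL.

68 dB SPL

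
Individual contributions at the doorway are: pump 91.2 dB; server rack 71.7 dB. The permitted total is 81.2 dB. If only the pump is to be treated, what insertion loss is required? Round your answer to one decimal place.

The untreated sources together contribute 10^(71.7/10) = 1.479e+07, i.e. 71.70 dB.
The limit corresponds to 10^(81.2/10) = 1.318e+08; subtracting the fixed part leaves 1.170e+08 for the pump, i.e. 80.68 dB.
Required insertion loss = 91.2 − 80.68 = 10.52 dB.

10.5 dB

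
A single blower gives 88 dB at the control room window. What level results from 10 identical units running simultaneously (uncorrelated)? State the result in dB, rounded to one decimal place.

N identical incoherent sources raise the level by 10·log₁₀ N.
L_total = 88 + 10·log₁₀(10) = 88 + 10.000 = 98.00 dB.

98.0 dB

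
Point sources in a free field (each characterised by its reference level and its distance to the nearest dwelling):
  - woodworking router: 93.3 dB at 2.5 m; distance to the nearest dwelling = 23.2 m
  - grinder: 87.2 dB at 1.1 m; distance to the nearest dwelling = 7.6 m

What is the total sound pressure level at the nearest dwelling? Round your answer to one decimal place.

75.5 dB

Apply inverse-square spreading to bring every level to the receiver, then sum 10^(L/10).
woodworking router: 93.3 − 20·log₁₀(23.2/2.5) = 93.3 − 19.35 = 73.95 dB.
grinder: 87.2 − 20·log₁₀(7.6/1.1) = 87.2 − 16.79 = 70.41 dB.
Σ 10^(L/10) = 3.582e+07 → L_total = 10·log₁₀(3.582e+07) = 75.54 dB.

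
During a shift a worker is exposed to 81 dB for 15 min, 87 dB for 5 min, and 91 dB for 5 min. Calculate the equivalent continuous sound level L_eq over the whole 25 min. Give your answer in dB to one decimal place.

The energy average is taken in the linear domain: L_eq = 10·log₁₀[(Σ tᵢ·10^(Lᵢ/10))/T], T = 25 min.
Σ tᵢ·10^(Lᵢ/10) = 15·10^(81/10) + 5·10^(87/10) + 5·10^(91/10) = 1.069e+10.
L_eq = 10·log₁₀(1.069e+10/25) = 86.31 dB.

86.3 dB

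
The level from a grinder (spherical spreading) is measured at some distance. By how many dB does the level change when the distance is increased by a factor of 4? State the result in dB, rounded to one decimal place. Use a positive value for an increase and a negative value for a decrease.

-12.0 dB

A point source loses 6 dB per doubling of distance; generally ΔL = −20·log₁₀(r₂/r₁).
ΔL = −20·log₁₀(4) = -12.04 dB.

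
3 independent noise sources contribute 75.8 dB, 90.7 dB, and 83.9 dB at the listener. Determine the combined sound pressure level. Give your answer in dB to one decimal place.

Incoherent sources combine by intensity addition: L_total = 10·log₁₀(Σ 10^(L_i/10)).
Σ 10^(L/10) = 10^(75.8/10) + 10^(90.7/10) + 10^(83.9/10) = 1.458e+09.
L_total = 10·log₁₀(1.458e+09) = 91.64 dB.

91.6 dB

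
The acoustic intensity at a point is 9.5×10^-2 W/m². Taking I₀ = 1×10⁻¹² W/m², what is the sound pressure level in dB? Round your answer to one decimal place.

L = 10·log₁₀(I/I₀) = 10·log₁₀(9.5×10^-2/10⁻¹²) = 10·log₁₀(9.5×10^10).
L = 10·(0.9777 + 10) = 109.78 dB.

109.8 dB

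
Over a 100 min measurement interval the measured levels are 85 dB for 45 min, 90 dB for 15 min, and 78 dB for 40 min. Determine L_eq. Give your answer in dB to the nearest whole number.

85 dB

Weight each interval's intensity by its duration and average over T = 100 min:
Σ tᵢ·10^(Lᵢ/10) = 45·10^(85/10) + 15·10^(90/10) + 40·10^(78/10) = 3.175e+10.
L_eq = 10·log₁₀(3.175e+10/100) = 85.02 dB.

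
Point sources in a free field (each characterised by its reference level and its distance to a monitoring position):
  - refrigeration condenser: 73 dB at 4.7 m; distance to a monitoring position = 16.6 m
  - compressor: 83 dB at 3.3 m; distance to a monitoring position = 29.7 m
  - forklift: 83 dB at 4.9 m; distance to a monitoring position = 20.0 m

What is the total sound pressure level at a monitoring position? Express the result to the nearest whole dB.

Propagate each source to the receiver with L = L_ref − 20·log₁₀(r/r_ref), then add intensities.
refrigeration condenser: 73 − 20·log₁₀(16.6/4.7) = 73 − 10.96 = 62.04 dB.
compressor: 83 − 20·log₁₀(29.7/3.3) = 83 − 19.08 = 63.92 dB.
forklift: 83 − 20·log₁₀(20.0/4.9) = 83 − 12.22 = 70.78 dB.
Σ 10^(L/10) = 1.604e+07 → L_total = 10·log₁₀(1.604e+07) = 72.05 dB.

72 dB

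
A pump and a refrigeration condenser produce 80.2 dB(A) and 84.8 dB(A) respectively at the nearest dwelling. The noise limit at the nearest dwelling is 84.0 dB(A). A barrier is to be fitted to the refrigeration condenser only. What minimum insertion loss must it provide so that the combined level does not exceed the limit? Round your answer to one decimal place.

3.1 dB

Everything except the refrigeration condenser sums to 10^(80.2/10) = 1.047e+08 in linear terms, 80.20 dB(A).
To meet 84.0 dB(A) overall, the treated refrigeration condenser may contribute at most 10^(84.0/10) − 1.047e+08 = 1.465e+08, i.e. 81.66 dB(A).
Required insertion loss = 84.8 − 81.66 = 3.14 dB.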